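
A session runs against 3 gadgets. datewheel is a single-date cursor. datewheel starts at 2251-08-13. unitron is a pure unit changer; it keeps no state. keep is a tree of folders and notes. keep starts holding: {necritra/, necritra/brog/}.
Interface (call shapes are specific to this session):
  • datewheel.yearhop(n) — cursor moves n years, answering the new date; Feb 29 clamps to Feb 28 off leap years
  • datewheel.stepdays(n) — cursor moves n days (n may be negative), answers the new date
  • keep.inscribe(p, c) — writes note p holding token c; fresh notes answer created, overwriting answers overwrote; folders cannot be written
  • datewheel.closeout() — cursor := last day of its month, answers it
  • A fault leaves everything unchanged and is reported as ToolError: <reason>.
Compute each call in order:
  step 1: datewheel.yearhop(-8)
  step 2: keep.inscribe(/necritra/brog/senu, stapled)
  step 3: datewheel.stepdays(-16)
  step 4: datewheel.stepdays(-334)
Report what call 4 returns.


I use yearhop using n=-8, which returns 2243-08-13.
I use inscribe using p=/necritra/brog/senu, c=stapled, — result: created.
Calling stepdays using n=-16, and get 2243-07-28.
Next I call stepdays using n=-334, and observe 2242-08-28.

Answer: 2242-08-28


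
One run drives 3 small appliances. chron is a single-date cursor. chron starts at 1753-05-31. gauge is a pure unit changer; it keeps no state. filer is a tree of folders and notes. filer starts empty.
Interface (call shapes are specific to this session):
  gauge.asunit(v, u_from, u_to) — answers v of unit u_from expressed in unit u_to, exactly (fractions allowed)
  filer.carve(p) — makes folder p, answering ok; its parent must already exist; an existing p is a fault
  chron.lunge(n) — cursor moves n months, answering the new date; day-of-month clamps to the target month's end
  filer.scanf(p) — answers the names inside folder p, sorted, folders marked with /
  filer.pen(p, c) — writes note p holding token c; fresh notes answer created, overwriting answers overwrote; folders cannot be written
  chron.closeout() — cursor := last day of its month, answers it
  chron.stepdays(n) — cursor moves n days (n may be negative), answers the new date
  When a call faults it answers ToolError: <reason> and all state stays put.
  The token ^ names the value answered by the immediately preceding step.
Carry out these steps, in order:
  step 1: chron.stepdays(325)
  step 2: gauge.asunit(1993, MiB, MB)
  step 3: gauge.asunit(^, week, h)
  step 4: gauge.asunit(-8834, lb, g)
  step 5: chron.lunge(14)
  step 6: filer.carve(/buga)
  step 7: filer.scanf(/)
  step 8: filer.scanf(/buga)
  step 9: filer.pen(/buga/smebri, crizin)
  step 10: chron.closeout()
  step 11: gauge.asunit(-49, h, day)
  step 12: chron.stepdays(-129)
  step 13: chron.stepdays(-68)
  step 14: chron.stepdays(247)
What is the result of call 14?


I call chron.stepdays on n: 325, yielding 1754-04-21.
Next I call gauge.asunit on v: 1993, u_from: MiB, u_to: MB, yielding 32653312/15625.
Using gauge.asunit on v: ^, u_from: week, u_to: h, giving 5485756416/15625.
Then gauge.asunit on v: -8834, u_from: lb, u_to: g, and get -200351749829/50000.
Next I call chron.lunge on n: 14, — result: 1755-06-21.
Now I run filer.carve on p: /buga, giving ok.
I try filer.scanf on p: /, — result: [buga/].
Calling filer.scanf on p: /buga, and get [].
Next I call filer.pen on p: /buga/smebri, c: crizin, giving created.
Now I run chron.closeout(): 1755-06-30.
Next I call gauge.asunit on v: -49, u_from: h, u_to: day, → -49/24.
I use chron.stepdays on n: -129, — result: 1755-02-21.
I run chron.stepdays on n: -68: 1754-12-15.
Calling chron.stepdays on n: 247, and observe 1755-08-19.

Answer: 1755-08-19


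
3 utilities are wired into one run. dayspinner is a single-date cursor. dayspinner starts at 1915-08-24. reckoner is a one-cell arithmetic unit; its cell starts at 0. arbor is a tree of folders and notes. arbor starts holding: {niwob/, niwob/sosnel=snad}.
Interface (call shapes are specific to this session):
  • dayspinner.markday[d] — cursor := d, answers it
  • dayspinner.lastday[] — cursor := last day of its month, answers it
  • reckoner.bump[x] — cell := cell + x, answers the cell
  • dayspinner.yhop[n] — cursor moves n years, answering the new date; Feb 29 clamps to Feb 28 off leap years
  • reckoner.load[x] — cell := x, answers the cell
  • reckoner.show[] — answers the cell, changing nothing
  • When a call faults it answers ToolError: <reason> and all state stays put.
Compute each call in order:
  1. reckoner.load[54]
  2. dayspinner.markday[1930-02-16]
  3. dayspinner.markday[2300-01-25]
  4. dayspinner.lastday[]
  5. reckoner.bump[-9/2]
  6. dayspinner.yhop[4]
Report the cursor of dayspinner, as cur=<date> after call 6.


Answer: cur=2304-01-31

Derivation:
==> reckoner.load(x=54)
<== 54
==> dayspinner.markday(d=1930-02-16)
<== 1930-02-16
==> dayspinner.markday(d=2300-01-25)
<== 2300-01-25
==> dayspinner.lastday()
<== 2300-01-31
==> reckoner.bump(x=-9/2)
<== 99/2
==> dayspinner.yhop(n=4)
<== 2304-01-31


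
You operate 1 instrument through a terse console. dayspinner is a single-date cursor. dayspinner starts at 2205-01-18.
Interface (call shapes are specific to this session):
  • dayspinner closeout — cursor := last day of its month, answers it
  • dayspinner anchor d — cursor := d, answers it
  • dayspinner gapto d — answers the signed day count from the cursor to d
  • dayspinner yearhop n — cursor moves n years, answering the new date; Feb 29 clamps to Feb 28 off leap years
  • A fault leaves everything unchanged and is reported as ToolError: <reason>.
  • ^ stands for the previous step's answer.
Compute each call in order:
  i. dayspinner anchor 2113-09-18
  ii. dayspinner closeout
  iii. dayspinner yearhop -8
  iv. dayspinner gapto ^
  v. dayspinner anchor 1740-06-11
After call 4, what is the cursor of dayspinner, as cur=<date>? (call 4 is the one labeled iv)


-> dayspinner anchor(d→2113-09-18)
<- 2113-09-18
-> dayspinner closeout()
<- 2113-09-30
-> dayspinner yearhop(n→-8)
<- 2105-09-30
-> dayspinner gapto(d→^)
<- 0
-> dayspinner anchor(d→1740-06-11)
<- 1740-06-11

Answer: cur=2105-09-30


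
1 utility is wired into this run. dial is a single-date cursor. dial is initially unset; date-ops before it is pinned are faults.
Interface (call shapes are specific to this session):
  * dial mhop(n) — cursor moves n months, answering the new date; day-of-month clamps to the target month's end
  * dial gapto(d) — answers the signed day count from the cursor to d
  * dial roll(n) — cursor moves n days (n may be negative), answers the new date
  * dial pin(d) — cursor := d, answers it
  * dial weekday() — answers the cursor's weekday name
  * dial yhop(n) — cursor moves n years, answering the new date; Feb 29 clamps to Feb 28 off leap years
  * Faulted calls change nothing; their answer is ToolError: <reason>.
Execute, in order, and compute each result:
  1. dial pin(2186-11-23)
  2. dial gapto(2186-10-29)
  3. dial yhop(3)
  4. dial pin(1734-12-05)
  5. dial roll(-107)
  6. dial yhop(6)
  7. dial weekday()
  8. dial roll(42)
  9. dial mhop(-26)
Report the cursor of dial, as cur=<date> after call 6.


Answer: cur=1740-08-20

Derivation:
! 1. dial pin(2186-11-23) -> 2186-11-23
! 2. dial gapto(2186-10-29) -> -25
! 3. dial yhop(3) -> 2189-11-23
! 4. dial pin(1734-12-05) -> 1734-12-05
! 5. dial roll(-107) -> 1734-08-20
! 6. dial yhop(6) -> 1740-08-20
! 7. dial weekday() -> Saturday
! 8. dial roll(42) -> 1740-10-01
! 9. dial mhop(-26) -> 1738-08-01


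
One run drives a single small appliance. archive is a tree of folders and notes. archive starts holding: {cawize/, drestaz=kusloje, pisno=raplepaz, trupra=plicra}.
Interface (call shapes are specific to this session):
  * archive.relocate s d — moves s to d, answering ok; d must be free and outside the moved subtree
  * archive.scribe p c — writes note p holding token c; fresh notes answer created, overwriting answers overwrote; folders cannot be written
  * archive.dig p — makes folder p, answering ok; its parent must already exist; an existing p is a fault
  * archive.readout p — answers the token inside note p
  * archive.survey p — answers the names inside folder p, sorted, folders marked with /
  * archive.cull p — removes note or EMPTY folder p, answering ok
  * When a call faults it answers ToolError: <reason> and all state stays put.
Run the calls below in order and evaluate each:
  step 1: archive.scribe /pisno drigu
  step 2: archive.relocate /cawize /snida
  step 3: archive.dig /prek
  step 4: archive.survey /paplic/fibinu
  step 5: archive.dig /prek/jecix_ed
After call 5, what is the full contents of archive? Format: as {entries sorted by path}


Answer: {drestaz=kusloje, pisno=drigu, prek/, prek/jecix_ed/, snida/, trupra=plicra}

Derivation:
I run scribe(p='/pisno', c='drigu'), giving overwrote.
I invoke relocate(s='/cawize', d='/snida'), and see ok.
Now I run dig(p='/prek'), giving ok.
Calling survey(p='/paplic/fibinu'), and get ToolError: not found.
I try dig(p='/prek/jecix_ed'), giving ok.


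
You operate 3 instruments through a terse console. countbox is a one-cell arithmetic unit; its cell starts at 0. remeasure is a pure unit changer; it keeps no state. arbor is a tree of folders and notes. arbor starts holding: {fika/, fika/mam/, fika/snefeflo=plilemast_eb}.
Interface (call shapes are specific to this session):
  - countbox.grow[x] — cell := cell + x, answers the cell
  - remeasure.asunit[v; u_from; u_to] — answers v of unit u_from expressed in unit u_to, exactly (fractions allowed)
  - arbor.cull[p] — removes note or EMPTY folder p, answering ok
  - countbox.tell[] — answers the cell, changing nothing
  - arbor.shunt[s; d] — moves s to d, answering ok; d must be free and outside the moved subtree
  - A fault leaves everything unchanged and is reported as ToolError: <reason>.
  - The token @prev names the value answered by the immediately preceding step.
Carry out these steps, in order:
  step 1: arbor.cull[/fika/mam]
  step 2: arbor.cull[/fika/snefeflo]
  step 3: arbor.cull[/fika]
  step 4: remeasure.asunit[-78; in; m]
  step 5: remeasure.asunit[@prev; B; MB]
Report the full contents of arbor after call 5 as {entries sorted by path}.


;; 1. arbor.cull(p=/fika/mam) -> ok
;; 2. arbor.cull(p=/fika/snefeflo) -> ok
;; 3. arbor.cull(p=/fika) -> ok
;; 4. remeasure.asunit(v=-78, u_from=in, u_to=m) -> -4953/2500
;; 5. remeasure.asunit(v=@prev, u_from=B, u_to=MB) -> -4953/2500000000

Answer: {}


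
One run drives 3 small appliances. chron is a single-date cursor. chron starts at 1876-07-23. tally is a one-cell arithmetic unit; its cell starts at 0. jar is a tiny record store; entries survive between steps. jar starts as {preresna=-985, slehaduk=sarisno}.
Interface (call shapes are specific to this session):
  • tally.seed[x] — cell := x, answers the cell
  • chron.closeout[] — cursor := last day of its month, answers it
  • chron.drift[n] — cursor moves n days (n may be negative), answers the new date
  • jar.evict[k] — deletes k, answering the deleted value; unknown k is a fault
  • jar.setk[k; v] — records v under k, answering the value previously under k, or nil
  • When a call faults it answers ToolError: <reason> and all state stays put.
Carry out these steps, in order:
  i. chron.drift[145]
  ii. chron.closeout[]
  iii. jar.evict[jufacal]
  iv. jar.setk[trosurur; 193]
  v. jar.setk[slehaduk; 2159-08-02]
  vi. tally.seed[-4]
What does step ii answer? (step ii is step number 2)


Answer: 1876-12-31

Derivation:
→ chron.drift(n='145')
← 1876-12-15
→ chron.closeout()
← 1876-12-31
→ jar.evict(k='jufacal')
← ToolError: no such key jufacal
→ jar.setk(k='trosurur', v='193')
← nil
→ jar.setk(k='slehaduk', v='2159-08-02')
← sarisno
→ tally.seed(x='-4')
← -4


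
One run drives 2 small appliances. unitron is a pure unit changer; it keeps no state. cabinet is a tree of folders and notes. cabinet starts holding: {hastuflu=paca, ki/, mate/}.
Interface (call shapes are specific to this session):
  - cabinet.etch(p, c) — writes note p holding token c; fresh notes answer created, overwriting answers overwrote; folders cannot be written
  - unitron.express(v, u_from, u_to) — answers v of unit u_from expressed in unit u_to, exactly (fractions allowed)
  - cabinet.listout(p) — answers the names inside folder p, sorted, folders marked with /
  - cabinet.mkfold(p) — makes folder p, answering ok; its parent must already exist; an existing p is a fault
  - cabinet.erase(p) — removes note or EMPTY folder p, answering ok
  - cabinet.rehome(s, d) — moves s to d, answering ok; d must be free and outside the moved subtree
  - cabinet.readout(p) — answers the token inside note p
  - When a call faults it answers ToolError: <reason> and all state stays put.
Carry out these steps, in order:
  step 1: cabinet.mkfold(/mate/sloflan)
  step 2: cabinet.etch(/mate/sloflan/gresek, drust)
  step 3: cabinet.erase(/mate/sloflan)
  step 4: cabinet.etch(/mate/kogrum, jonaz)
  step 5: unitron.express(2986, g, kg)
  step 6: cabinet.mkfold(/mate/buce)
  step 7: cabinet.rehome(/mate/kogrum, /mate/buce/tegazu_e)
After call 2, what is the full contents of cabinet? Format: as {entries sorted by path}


Answer: {hastuflu=paca, ki/, mate/, mate/sloflan/, mate/sloflan/gresek=drust}

Derivation:
# 1. mkfold(p='/mate/sloflan') => ok
# 2. etch(p='/mate/sloflan/gresek', c='drust') => created
# 3. erase(p='/mate/sloflan') => ToolError: not empty
# 4. etch(p='/mate/kogrum', c='jonaz') => created
# 5. express(v='2986', u_from='g', u_to='kg') => 1493/500
# 6. mkfold(p='/mate/buce') => ok
# 7. rehome(s='/mate/kogrum', d='/mate/buce/tegazu_e') => ok


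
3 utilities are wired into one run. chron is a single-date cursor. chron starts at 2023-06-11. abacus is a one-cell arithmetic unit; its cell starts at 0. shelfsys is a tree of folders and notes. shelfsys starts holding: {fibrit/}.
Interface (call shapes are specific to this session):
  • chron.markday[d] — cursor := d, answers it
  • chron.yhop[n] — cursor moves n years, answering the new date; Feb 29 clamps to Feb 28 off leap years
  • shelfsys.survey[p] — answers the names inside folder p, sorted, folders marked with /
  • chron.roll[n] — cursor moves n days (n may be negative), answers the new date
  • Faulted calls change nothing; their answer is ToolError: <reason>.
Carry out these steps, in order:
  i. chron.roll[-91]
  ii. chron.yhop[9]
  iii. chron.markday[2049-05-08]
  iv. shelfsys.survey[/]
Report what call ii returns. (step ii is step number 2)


→ roll(-91)
← 2023-03-12
→ yhop(9)
← 2032-03-12
→ markday(2049-05-08)
← 2049-05-08
→ survey(/)
← [fibrit/]

Answer: 2032-03-12


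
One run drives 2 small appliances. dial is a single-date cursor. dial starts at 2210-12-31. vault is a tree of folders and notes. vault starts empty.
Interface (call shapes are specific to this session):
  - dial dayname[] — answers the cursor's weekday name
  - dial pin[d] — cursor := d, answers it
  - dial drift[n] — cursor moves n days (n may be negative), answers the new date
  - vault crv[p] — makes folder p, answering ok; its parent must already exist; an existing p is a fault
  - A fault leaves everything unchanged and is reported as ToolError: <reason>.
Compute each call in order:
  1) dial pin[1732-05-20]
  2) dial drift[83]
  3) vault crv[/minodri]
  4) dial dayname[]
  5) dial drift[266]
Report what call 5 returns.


Answer: 1733-05-04

Derivation:
// 1. dial pin(d→1732-05-20) -> 1732-05-20
// 2. dial drift(n→83) -> 1732-08-11
// 3. vault crv(p→/minodri) -> ok
// 4. dial dayname() -> Monday
// 5. dial drift(n→266) -> 1733-05-04


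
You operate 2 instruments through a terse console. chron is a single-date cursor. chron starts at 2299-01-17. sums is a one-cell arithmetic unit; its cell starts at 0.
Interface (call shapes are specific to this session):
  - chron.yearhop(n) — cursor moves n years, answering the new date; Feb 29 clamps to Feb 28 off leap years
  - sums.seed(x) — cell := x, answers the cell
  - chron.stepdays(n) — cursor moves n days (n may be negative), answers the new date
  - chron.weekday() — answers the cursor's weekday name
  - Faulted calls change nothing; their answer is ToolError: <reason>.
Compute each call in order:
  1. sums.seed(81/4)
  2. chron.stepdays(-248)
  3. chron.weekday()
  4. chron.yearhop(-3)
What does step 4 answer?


Answer: 2295-05-14

Derivation:
→ sums.seed(x→81/4)
← 81/4
→ chron.stepdays(n→-248)
← 2298-05-14
→ chron.weekday()
← Saturday
→ chron.yearhop(n→-3)
← 2295-05-14


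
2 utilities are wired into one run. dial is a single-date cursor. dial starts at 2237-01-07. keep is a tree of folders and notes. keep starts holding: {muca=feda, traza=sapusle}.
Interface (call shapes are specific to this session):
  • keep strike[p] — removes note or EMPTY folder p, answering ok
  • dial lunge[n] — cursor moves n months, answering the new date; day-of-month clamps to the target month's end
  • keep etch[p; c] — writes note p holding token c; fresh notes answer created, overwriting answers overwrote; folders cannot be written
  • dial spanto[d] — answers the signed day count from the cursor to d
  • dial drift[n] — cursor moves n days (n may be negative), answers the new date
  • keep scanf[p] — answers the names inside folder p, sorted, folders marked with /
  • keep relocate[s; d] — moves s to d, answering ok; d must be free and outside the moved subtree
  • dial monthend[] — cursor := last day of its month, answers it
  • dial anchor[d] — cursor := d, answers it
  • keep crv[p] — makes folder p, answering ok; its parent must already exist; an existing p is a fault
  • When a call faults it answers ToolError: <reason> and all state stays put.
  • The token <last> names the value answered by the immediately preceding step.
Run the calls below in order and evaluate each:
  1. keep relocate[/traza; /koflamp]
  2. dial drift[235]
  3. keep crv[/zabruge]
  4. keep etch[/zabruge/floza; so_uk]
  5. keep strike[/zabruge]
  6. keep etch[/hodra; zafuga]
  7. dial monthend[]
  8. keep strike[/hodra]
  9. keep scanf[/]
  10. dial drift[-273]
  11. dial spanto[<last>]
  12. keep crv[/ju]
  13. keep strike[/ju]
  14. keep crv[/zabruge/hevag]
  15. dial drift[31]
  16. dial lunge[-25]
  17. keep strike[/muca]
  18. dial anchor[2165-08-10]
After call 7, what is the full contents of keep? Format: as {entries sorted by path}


I use keep relocate on s=/traza, d=/koflamp: ok.
Invoking dial drift on n=235, which returns 2237-08-30.
I try keep crv on p=/zabruge, yielding ok.
Then keep etch on p=/zabruge/floza, c=so_uk, giving created.
Using keep strike on p=/zabruge, and observe ToolError: not empty.
Invoking keep etch on p=/hodra, c=zafuga: created.
Calling dial monthend, yielding 2237-08-31.
I use keep strike on p=/hodra, which returns ok.
Calling keep scanf on p=/, which returns [koflamp, muca, zabruge/].
Using dial drift on n=-273, → 2236-12-01.
I use dial spanto on d=<last>, giving 0.
Next I call keep crv on p=/ju, and see ok.
Now I run keep strike on p=/ju, — result: ok.
I run keep crv on p=/zabruge/hevag, yielding ok.
Now I run dial drift on n=31, — result: 2237-01-01.
Next I call dial lunge on n=-25, and observe 2234-12-01.
I try keep strike on p=/muca, and observe ok.
Calling dial anchor on d=2165-08-10, yielding 2165-08-10.

Answer: {hodra=zafuga, koflamp=sapusle, muca=feda, zabruge/, zabruge/floza=so_uk}


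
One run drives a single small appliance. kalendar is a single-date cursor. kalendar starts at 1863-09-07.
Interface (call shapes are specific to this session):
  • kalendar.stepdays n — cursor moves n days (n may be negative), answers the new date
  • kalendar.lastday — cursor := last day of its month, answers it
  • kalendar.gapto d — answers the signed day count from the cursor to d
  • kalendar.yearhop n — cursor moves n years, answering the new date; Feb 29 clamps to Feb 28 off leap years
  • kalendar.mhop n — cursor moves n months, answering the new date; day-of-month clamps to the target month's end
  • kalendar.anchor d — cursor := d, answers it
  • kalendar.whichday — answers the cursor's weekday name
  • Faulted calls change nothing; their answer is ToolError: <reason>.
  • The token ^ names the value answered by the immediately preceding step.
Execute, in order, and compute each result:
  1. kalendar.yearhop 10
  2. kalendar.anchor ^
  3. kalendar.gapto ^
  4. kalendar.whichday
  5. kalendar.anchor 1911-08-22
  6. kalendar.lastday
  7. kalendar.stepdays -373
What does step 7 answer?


Answer: 1910-08-23

Derivation:
Next I call kalendar.yearhop passing n: 10: 1873-09-07.
Calling kalendar.anchor passing d: ^, and get 1873-09-07.
I invoke kalendar.gapto passing d: ^, and get 0.
I invoke kalendar.whichday(), — result: Sunday.
Next I call kalendar.anchor passing d: 1911-08-22, yielding 1911-08-22.
I call kalendar.lastday(), yielding 1911-08-31.
I try kalendar.stepdays passing n: -373, and get 1910-08-23.


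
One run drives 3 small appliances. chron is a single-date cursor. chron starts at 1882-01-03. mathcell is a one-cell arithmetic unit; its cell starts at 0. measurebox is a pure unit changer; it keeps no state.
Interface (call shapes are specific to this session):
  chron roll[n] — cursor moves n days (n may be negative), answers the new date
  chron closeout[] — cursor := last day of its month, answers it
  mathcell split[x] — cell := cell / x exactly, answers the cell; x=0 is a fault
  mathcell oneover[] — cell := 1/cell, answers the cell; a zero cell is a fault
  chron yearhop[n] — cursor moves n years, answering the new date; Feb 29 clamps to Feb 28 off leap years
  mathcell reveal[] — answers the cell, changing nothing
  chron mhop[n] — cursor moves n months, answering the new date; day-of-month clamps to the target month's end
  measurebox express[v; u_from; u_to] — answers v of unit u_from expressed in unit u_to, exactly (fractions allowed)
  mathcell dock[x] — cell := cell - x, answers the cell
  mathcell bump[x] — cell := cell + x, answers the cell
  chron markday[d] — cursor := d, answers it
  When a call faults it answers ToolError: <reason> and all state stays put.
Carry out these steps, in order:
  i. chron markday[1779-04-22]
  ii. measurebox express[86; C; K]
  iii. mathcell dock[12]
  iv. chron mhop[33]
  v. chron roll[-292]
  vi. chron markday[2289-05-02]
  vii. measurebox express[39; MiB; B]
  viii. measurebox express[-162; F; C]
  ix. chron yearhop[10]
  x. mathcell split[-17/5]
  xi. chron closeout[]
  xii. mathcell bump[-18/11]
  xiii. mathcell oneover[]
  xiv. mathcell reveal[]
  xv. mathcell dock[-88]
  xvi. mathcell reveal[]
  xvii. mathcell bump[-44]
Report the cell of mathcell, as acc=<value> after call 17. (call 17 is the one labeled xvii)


Answer: acc=15763/354

Derivation:
% chron markday 1779-04-22
  1779-04-22
% measurebox express 86 C K
  7183/20
% mathcell dock 12
  -12
% chron mhop 33
  1782-01-22
% chron roll -292
  1781-04-05
% chron markday 2289-05-02
  2289-05-02
% measurebox express 39 MiB B
  40894464
% measurebox express -162 F C
  -970/9
% chron yearhop 10
  2299-05-02
% mathcell split -17/5
  60/17
% chron closeout
  2299-05-31
% mathcell bump -18/11
  354/187
% mathcell oneover
  187/354
% mathcell reveal
  187/354
% mathcell dock -88
  31339/354
% mathcell reveal
  31339/354
% mathcell bump -44
  15763/354


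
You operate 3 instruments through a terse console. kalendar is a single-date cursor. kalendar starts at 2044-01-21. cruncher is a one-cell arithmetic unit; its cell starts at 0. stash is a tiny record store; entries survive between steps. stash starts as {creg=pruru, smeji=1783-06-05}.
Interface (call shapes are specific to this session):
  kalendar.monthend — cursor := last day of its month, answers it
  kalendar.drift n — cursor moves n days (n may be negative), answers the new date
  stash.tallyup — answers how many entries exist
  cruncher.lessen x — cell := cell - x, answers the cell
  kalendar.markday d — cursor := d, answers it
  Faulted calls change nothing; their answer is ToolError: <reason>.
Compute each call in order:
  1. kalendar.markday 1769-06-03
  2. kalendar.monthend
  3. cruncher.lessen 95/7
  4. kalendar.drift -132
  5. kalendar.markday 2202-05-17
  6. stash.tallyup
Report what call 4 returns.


Invoking kalendar.markday passing d='1769-06-03', and observe 1769-06-03.
I call kalendar.monthend, and see 1769-06-30.
I run cruncher.lessen passing x='95/7', which returns -95/7.
Then kalendar.drift passing n='-132', and get 1769-02-18.
I call kalendar.markday passing d='2202-05-17', and see 2202-05-17.
Then stash.tallyup(): 2.

Answer: 1769-02-18


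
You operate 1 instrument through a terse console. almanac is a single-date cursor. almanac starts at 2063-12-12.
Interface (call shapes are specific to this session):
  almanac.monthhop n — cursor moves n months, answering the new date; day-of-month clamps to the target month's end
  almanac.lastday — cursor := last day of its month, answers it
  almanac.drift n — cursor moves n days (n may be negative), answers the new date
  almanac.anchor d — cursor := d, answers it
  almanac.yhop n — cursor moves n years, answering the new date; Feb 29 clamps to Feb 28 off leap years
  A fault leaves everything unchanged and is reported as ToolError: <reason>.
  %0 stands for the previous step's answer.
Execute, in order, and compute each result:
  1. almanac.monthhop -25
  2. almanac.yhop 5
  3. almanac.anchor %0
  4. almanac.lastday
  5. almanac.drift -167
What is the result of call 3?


Act: almanac.monthhop[n=-25]
Obs: 2061-11-12
Act: almanac.yhop[n=5]
Obs: 2066-11-12
Act: almanac.anchor[d=%0]
Obs: 2066-11-12
Act: almanac.lastday[]
Obs: 2066-11-30
Act: almanac.drift[n=-167]
Obs: 2066-06-16

Answer: 2066-11-12


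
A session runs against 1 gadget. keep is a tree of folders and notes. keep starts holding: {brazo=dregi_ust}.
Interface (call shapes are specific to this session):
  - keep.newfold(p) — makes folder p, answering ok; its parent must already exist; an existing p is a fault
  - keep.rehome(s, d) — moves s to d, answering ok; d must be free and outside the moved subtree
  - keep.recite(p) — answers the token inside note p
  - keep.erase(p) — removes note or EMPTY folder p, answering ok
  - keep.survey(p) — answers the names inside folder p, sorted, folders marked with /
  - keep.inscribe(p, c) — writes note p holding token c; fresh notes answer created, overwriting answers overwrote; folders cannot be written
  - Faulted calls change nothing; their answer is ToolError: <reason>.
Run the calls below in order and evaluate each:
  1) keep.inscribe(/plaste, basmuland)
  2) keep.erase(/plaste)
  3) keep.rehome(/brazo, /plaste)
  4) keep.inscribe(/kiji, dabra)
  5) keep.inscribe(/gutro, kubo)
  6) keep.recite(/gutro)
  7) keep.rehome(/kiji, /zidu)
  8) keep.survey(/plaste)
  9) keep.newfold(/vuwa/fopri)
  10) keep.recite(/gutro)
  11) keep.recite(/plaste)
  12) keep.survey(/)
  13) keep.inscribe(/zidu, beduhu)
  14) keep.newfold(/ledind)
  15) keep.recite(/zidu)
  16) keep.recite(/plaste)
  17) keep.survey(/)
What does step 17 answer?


Answer: [gutro, ledind/, plaste, zidu]

Derivation:
% keep.inscribe p=/plaste c=basmuland
= created
% keep.erase p=/plaste
= ok
% keep.rehome s=/brazo d=/plaste
= ok
% keep.inscribe p=/kiji c=dabra
= created
% keep.inscribe p=/gutro c=kubo
= created
% keep.recite p=/gutro
= kubo
% keep.rehome s=/kiji d=/zidu
= ok
% keep.survey p=/plaste
= ToolError: not a directory
% keep.newfold p=/vuwa/fopri
= ToolError: no parent
% keep.recite p=/gutro
= kubo
% keep.recite p=/plaste
= dregi_ust
% keep.survey p=/
= [gutro, plaste, zidu]
% keep.inscribe p=/zidu c=beduhu
= overwrote
% keep.newfold p=/ledind
= ok
% keep.recite p=/zidu
= beduhu
% keep.recite p=/plaste
= dregi_ust
% keep.survey p=/
= [gutro, ledind/, plaste, zidu]


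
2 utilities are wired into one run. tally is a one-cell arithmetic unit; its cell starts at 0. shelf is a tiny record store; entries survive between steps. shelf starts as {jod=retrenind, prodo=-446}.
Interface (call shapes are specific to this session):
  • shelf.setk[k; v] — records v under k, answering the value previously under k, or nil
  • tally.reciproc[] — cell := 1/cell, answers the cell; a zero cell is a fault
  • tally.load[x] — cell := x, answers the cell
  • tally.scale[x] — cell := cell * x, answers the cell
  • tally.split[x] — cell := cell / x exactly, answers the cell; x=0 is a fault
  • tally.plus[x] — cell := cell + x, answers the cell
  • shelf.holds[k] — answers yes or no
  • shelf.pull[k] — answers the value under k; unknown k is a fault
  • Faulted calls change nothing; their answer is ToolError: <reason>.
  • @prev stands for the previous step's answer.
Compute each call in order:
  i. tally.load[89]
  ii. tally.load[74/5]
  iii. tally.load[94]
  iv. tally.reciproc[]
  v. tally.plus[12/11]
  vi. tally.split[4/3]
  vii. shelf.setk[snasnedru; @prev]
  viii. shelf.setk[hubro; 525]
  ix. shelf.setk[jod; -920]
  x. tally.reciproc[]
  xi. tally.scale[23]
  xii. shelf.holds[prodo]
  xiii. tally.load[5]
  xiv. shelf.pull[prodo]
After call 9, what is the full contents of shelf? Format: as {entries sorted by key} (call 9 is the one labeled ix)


Do: tally.load[x=89]
See: 89
Do: tally.load[x=74/5]
See: 74/5
Do: tally.load[x=94]
See: 94
Do: tally.reciproc[]
See: 1/94
Do: tally.plus[x=12/11]
See: 1139/1034
Do: tally.split[x=4/3]
See: 3417/4136
Do: shelf.setk[k=snasnedru; v=@prev]
See: nil
Do: shelf.setk[k=hubro; v=525]
See: nil
Do: shelf.setk[k=jod; v=-920]
See: retrenind
Do: tally.reciproc[]
See: 4136/3417
Do: tally.scale[x=23]
See: 95128/3417
Do: shelf.holds[k=prodo]
See: yes
Do: tally.load[x=5]
See: 5
Do: shelf.pull[k=prodo]
See: -446

Answer: {hubro=525, jod=-920, prodo=-446, snasnedru=3417/4136}


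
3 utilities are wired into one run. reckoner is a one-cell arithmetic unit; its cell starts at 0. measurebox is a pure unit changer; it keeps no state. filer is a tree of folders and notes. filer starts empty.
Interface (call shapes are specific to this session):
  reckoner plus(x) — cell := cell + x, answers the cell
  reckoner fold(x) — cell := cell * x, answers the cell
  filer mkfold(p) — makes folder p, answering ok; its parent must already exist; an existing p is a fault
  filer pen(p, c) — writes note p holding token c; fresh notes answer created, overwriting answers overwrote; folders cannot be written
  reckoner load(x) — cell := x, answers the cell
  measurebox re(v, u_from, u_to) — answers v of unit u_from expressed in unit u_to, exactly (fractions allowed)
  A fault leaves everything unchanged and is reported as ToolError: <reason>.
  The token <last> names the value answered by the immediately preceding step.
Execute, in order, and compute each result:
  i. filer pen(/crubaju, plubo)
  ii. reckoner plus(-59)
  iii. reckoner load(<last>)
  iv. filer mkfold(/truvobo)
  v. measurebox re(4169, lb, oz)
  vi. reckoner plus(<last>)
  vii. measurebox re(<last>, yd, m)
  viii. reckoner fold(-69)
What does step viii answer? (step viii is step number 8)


# 1. filer pen(p=/crubaju, c=plubo) : created
# 2. reckoner plus(x=-59) : -59
# 3. reckoner load(x=<last>) : -59
# 4. filer mkfold(p=/truvobo) : ok
# 5. measurebox re(v=4169, u_from=lb, u_to=oz) : 66704
# 6. reckoner plus(x=<last>) : 66645
# 7. measurebox re(v=<last>, u_from=yd, u_to=m) : 15235047/250
# 8. reckoner fold(x=-69) : -4598505

Answer: -4598505


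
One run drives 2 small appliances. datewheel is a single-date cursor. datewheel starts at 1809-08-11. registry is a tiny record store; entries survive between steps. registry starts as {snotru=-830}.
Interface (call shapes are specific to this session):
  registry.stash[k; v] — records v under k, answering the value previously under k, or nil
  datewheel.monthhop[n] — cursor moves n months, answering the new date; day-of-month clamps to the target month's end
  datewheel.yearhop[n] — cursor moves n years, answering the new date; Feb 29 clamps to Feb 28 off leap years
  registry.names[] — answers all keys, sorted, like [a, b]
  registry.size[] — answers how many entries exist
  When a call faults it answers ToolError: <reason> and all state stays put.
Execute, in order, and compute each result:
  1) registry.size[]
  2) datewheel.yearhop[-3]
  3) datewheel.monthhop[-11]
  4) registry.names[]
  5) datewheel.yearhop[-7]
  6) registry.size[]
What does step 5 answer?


Answer: 1798-09-11

Derivation:
I use size, yielding 1.
I invoke yearhop on n='-3', and get 1806-08-11.
Next I call monthhop on n='-11', giving 1805-09-11.
Now I run names, yielding [snotru].
I invoke yearhop on n='-7', giving 1798-09-11.
Then size(), and get 1.


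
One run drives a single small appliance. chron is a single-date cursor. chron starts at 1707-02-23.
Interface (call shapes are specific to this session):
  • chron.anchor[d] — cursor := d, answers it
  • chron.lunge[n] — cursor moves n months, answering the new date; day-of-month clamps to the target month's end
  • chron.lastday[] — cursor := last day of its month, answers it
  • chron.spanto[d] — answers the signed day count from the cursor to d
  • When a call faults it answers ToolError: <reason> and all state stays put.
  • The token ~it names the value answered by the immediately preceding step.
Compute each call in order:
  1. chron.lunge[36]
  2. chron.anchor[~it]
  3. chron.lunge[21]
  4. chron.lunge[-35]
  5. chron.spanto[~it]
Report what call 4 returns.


Answer: 1708-12-23

Derivation:
I run chron.lunge passing n: 36, and observe 1710-02-23.
I run chron.anchor passing d: ~it, yielding 1710-02-23.
Calling chron.lunge passing n: 21, → 1711-11-23.
I call chron.lunge passing n: -35, and observe 1708-12-23.
Calling chron.spanto passing d: ~it, which returns 0.


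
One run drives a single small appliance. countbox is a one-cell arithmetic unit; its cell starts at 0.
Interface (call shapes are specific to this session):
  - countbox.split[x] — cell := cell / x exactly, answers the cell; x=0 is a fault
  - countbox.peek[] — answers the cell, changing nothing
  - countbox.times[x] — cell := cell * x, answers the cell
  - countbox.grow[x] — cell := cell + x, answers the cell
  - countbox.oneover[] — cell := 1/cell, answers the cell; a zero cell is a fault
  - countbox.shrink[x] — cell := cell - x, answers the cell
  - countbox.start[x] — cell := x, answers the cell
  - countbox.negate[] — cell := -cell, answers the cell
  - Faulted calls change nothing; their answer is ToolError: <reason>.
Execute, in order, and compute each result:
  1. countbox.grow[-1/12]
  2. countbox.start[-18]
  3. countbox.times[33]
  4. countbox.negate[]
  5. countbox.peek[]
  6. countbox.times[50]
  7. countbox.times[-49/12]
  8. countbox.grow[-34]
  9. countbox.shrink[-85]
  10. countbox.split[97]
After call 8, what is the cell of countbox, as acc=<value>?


-> countbox.grow(x→-1/12)
<- -1/12
-> countbox.start(x→-18)
<- -18
-> countbox.times(x→33)
<- -594
-> countbox.negate()
<- 594
-> countbox.peek()
<- 594
-> countbox.times(x→50)
<- 29700
-> countbox.times(x→-49/12)
<- -121275
-> countbox.grow(x→-34)
<- -121309
-> countbox.shrink(x→-85)
<- -121224
-> countbox.split(x→97)
<- -121224/97

Answer: acc=-121309


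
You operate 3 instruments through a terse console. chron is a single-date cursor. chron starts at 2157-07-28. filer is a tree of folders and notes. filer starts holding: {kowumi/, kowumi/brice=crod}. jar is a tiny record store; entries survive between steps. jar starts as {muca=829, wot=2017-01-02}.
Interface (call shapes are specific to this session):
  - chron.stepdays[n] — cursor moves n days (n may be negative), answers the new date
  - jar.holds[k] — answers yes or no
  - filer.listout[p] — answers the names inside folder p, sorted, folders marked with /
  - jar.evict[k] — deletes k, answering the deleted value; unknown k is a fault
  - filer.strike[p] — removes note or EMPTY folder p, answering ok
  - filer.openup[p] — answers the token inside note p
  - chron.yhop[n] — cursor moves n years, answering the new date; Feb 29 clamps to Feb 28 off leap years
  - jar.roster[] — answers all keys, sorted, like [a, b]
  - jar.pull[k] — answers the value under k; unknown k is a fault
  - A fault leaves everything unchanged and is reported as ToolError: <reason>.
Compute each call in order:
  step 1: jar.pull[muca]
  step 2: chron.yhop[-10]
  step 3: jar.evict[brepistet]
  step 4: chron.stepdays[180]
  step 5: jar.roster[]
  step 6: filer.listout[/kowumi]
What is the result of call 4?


I try pull with muca, and see 829.
I invoke yhop with -10, — result: 2147-07-28.
Next I call evict with brepistet, and see ToolError: no such key brepistet.
I invoke stepdays with 180, → 2148-01-24.
Calling roster(): [muca, wot].
I run listout with /kowumi, and observe [brice].

Answer: 2148-01-24


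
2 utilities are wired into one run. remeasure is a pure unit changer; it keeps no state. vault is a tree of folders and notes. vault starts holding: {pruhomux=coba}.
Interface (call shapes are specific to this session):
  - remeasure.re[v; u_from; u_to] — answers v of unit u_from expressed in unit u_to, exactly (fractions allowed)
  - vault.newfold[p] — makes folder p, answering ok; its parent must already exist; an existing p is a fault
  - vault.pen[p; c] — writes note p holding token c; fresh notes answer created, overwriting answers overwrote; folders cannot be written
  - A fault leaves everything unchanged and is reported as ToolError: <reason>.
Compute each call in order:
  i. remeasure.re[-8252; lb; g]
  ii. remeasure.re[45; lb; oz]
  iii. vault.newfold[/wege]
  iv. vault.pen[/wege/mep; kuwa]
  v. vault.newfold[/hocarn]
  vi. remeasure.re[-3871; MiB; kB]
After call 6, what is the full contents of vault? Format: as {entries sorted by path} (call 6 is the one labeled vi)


Answer: {hocarn/, pruhomux=coba, wege/, wege/mep=kuwa}

Derivation:
# remeasure.re(v: -8252, u_from: lb, u_to: g) -> -93576105931/25000
# remeasure.re(v: 45, u_from: lb, u_to: oz) -> 720
# vault.newfold(p: /wege) -> ok
# vault.pen(p: /wege/mep, c: kuwa) -> created
# vault.newfold(p: /hocarn) -> ok
# remeasure.re(v: -3871, u_from: MiB, u_to: kB) -> -507379712/125


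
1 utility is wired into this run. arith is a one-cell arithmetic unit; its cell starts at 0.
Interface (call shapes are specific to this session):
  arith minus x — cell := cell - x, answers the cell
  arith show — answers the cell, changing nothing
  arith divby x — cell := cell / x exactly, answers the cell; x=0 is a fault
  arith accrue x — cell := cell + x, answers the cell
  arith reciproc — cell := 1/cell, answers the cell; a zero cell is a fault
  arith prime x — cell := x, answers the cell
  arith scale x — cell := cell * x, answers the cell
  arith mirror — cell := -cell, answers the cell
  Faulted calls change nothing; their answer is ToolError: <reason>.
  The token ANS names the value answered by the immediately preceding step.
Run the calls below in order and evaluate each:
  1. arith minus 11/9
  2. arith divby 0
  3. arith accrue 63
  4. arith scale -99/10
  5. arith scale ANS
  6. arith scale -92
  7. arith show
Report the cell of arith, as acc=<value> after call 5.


Step: arith minus[x=11/9]
Result: -11/9
Step: arith divby[x=0]
Result: ToolError: division by zero
Step: arith accrue[x=63]
Result: 556/9
Step: arith scale[x=-99/10]
Result: -3058/5
Step: arith scale[x=ANS]
Result: 9351364/25
Step: arith scale[x=-92]
Result: -860325488/25
Step: arith show[]
Result: -860325488/25

Answer: acc=9351364/25


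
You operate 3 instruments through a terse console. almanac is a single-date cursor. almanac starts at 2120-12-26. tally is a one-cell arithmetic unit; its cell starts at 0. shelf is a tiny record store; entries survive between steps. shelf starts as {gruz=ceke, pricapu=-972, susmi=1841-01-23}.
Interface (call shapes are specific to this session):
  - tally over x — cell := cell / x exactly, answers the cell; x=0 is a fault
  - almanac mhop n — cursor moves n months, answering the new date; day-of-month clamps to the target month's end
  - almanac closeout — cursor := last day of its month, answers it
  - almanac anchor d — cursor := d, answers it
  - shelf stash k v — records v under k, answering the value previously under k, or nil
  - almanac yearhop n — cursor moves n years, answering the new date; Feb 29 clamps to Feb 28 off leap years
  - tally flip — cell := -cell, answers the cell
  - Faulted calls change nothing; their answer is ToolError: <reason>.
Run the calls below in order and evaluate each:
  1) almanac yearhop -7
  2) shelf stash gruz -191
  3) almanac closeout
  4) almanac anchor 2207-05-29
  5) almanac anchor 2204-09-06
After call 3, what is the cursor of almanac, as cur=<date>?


>>> almanac yearhop n→-7
  2113-12-26
>>> shelf stash k→gruz v→-191
  ceke
>>> almanac closeout
  2113-12-31
>>> almanac anchor d→2207-05-29
  2207-05-29
>>> almanac anchor d→2204-09-06
  2204-09-06

Answer: cur=2113-12-31
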